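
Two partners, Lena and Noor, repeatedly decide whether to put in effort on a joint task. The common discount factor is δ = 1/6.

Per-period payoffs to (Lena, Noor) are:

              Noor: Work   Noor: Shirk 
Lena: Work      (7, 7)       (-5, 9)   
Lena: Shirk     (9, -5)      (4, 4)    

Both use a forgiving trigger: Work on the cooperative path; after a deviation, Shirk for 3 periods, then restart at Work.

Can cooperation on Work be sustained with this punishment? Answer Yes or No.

No

Comparing payoff streams over the 4 periods until play realigns: cooperate → 7(1+δ+…+δ^3); deviate → 9 + 4(δ+…+δ^3).
Cooperation is sustained iff (7−4)(δ+…+δ^3) ≥ 9−7.
δ+…+δ^3 = 1/6·(1−(1/6)^3)/(1−1/6) = 0.1991, and (9−7)/(7−4) = 0.6667.
0.1991 < 0.6667, so cooperation is not sustainable.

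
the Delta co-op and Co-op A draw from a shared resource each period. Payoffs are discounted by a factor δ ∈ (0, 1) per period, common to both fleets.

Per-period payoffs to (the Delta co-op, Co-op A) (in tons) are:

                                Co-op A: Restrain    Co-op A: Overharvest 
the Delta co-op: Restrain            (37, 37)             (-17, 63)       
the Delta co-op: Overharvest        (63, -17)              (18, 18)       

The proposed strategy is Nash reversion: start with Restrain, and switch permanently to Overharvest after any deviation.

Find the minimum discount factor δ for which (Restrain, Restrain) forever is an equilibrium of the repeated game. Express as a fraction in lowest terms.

37/(1−δ) ≥ 63 + 18δ/(1−δ)
37 ≥ 63 − 45δ
δ ≥ 26/45.

26/45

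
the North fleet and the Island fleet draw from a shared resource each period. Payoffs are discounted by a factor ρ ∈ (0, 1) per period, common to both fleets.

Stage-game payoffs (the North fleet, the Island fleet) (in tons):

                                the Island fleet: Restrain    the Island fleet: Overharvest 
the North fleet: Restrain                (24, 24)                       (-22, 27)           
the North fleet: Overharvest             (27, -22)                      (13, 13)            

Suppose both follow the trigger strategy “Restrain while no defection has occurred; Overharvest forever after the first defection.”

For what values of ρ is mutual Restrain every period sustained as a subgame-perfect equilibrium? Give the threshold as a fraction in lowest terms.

One-period gain from deviating is 27 − 24 = 3. The loss is 24 − 13 = 11 in every subsequent period, with present value 11·ρ/(1−ρ).
Deviation is unprofitable when 11·ρ/(1−ρ) ≥ 3, i.e. ρ/(1−ρ) ≥ 3/11.
Equivalently ρ ≥ 3/(3+11) = 3/14.

3/14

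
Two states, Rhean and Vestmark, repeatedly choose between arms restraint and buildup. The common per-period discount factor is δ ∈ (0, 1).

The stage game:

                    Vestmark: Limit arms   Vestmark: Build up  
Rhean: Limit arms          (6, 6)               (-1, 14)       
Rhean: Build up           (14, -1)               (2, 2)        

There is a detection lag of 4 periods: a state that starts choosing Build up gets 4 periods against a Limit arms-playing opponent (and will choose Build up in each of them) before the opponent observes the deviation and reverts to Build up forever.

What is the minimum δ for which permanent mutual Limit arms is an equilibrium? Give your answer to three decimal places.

Deviating for the 4 undetected periods gains 14−6 = 8 per period over cooperation, then loses 6−2 = 4 per period forever once punishment starts.
Gain: 8(1 + δ + … + δ^3); loss: 4·δ^4/(1−δ).
No profitable deviation ⇔ 8(1−δ^4) ≤ 4·δ^4, i.e. δ^4 ≥ 8/(8+4) = 2/3.
Hence δ ≥ (2/3)^(1/4) ≈ 0.904.

0.904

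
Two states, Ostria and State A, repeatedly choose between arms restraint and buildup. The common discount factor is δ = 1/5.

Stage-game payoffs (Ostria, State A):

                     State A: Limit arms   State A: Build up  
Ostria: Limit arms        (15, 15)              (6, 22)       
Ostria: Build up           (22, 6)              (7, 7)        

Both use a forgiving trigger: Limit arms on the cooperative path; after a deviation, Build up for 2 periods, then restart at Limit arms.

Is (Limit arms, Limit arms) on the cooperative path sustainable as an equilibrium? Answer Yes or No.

Comparing payoff streams over the 3 periods until play realigns: cooperate → 15(1+δ+…+δ^2); deviate → 22 + 7(δ+…+δ^2).
Cooperation is sustained iff (15−7)(δ+…+δ^2) ≥ 22−15.
δ+…+δ^2 = 1/5·(1−(1/5)^2)/(1−1/5) = 0.2400, and (22−15)/(15−7) = 0.8750.
0.2400 < 0.8750, so cooperation is not sustainable.

No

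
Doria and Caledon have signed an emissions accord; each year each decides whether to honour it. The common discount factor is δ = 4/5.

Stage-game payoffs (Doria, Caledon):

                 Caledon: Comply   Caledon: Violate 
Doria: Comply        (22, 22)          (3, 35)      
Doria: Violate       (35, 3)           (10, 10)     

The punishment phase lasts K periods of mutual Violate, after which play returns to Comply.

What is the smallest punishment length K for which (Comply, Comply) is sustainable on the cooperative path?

2

Need Σ_{k=1}^{K} δ^k ≥ (35−22)/(22−10) = 1.0833 at δ = 4/5.
At K = 1 the sum is 0.8000 < 1.0833; at K = 2 it is 1.4400 ≥ 1.0833.
So the minimum punishment length is K = 2.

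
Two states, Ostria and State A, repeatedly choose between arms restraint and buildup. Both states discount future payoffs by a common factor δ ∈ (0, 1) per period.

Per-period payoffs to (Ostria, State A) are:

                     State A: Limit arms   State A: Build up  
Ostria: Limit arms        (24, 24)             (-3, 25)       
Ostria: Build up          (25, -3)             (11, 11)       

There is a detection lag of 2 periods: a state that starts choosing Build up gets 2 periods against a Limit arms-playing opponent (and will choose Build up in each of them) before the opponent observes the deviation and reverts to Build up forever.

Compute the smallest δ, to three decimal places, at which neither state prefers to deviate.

0.267

The best deviation is to choose Build up for all 2 undetected periods, earning 25 each, then 11 forever once detected.
Deviation value: 25(1−δ^2)/(1−δ) + 11δ^2/(1−δ); cooperation value: 24/(1−δ).
IC: 24 ≥ 25(1−δ^2) + 11δ^2 = 25 − 14δ^2.
So δ^2 ≥ 1/14, giving δ ≥ (1/14)^(1/2) ≈ 0.267.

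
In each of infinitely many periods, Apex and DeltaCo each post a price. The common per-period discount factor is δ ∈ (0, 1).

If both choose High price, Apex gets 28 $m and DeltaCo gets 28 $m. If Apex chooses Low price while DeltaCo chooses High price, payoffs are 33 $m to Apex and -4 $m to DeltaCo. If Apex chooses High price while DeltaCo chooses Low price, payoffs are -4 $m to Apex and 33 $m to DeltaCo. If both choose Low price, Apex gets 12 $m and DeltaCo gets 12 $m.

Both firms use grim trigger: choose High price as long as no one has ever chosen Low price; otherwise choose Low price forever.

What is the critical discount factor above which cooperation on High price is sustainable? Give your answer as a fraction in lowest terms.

28/(1−δ) ≥ 33 + 12δ/(1−δ)
28 ≥ 33 − 21δ
δ ≥ 5/21.

5/21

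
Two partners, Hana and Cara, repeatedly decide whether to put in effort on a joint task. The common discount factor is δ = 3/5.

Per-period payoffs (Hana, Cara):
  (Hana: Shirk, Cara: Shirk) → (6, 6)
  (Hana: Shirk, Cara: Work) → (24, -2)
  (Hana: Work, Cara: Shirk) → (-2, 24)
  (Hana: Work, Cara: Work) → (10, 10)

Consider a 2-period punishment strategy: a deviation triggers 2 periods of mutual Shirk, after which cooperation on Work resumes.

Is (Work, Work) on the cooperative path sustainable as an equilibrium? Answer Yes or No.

No

A one-shot deviation gives 24 now, then 6 for 2 periods, then back to 10.
Gain from deviating: (24−10) today; loss: (10−6) in each of the next 2 periods.
No-deviation condition: (10−6)(δ+…+δ^2) ≥ 24−10, i.e. δ+…+δ^2 ≥ 7/2.
At δ = 3/5: δ+…+δ^2 = 0.9600 < 3.5000.
So cooperation is not sustainable.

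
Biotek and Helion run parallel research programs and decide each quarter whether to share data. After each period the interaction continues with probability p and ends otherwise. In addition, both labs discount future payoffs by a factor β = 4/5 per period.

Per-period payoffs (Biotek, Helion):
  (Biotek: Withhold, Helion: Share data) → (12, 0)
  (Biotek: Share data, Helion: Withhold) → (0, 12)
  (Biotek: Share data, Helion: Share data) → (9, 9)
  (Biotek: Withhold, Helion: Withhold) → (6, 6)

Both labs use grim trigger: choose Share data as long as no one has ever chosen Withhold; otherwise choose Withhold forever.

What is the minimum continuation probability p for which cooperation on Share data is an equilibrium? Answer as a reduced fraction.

5/8

With continuation probability p and discount β, the effective per-period discount factor is βp.
Grim-trigger IC: βp ≥ (12−9)/(12−6) = 1/2.
So p ≥ (1/2)/(4/5) = 5/8.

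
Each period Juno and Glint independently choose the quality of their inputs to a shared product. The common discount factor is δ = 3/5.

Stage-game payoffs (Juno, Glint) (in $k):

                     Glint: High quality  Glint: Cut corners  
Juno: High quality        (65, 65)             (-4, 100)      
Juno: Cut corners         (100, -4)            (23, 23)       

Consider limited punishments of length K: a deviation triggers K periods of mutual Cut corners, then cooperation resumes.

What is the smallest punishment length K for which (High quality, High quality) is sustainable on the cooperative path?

IC: δ(1−δ^K)/(1−δ) ≥ (100−65)/(65−23) = 5/6.
With δ = 3/5: need 1 − δ^K ≥ 5/6·(1−3/5)/(3/5), i.e. δ^K ≤ 0.4444.
Since (3/5)^1 = 0.6000 and (3/5)^2 = 0.3600, the smallest such K is 2.

2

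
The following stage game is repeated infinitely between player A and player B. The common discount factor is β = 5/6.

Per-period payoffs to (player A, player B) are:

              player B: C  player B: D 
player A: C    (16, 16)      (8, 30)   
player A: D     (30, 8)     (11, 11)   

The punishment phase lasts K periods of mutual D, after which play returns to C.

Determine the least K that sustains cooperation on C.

5

No profitable deviation requires (16−11)(β+…+β^K) ≥ 30−16, i.e. β+…+β^K ≥ 14/5 ≈ 2.8000.
With β = 5/6, the partial sums are K=1: 0.8333, K=2: 1.5278, K=3: 2.1065, K=4: 2.5887, K=5: 2.9906.
K = 5 is the first length at which the sum reaches 2.8000.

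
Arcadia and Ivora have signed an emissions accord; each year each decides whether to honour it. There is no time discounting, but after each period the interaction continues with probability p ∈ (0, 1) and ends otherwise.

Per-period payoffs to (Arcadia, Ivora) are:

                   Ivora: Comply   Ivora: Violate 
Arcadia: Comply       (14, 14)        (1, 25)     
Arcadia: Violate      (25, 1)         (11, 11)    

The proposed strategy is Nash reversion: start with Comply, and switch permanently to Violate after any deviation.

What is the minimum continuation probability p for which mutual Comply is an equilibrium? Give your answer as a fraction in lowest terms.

With no time discounting, the continuation probability p plays the role of the discount factor.
Grim-trigger IC: 14/(1−p) ≥ 25 + 11p/(1−p) ⇒ p ≥ (25−14)/(25−11) = 11/14.

11/14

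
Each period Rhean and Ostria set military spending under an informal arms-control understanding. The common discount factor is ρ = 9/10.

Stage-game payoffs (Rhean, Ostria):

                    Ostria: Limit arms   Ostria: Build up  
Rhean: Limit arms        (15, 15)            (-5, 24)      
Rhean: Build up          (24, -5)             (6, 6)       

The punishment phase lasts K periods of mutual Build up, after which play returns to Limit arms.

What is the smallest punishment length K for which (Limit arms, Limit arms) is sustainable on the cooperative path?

No profitable deviation requires (15−6)(ρ+…+ρ^K) ≥ 24−15, i.e. ρ+…+ρ^K ≥ 1 ≈ 1.0000.
With ρ = 9/10, the partial sums are K=1: 0.9000, K=2: 1.7100.
K = 2 is the first length at which the sum reaches 1.0000.

2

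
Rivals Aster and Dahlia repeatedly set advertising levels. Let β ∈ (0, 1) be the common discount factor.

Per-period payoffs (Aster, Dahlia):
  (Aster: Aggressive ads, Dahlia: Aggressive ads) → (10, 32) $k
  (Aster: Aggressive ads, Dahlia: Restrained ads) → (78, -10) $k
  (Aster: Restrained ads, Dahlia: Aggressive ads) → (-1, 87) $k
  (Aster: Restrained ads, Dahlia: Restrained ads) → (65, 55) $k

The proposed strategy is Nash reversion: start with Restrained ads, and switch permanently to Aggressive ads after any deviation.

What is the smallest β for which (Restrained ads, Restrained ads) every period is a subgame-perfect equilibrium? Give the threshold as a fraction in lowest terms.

32/55

For Aster: deviation gain 78−65 = 13, per-period punishment loss 65−10 = 55. IC gives β ≥ 13/68.
For Dahlia: gain 32, loss 23 per period, so β ≥ 32/55.
The tighter constraint is Dahlia's, so cooperation needs β ≥ 32/55.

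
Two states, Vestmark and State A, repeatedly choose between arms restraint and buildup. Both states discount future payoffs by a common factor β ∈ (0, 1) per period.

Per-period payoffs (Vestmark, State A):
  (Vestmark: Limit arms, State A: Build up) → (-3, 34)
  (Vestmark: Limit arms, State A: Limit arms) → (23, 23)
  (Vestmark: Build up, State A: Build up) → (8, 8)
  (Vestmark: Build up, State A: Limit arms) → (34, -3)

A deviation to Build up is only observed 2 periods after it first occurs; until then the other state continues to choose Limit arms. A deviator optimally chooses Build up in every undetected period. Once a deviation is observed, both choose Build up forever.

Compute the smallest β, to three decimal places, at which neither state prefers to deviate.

Deviating for the 2 undetected periods gains 34−23 = 11 per period over cooperation, then loses 23−8 = 15 per period forever once punishment starts.
Gain: 11(1 + β + … + β^1); loss: 15·β^2/(1−β).
No profitable deviation ⇔ 11(1−β^2) ≤ 15·β^2, i.e. β^2 ≥ 11/(11+15) = 11/26.
Hence β ≥ (11/26)^(1/2) ≈ 0.650.

0.650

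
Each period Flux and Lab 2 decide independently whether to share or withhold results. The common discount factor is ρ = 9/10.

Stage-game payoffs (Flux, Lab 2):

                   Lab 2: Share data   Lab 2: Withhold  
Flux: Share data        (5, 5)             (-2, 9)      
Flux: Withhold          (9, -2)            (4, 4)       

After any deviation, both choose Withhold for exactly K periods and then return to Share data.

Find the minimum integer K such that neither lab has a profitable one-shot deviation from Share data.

Need Σ_{k=1}^{K} ρ^k ≥ (9−5)/(5−4) = 4.0000 at ρ = 9/10.
At K = 5 the sum is 3.6856 < 4.0000; at K = 6 it is 4.2170 ≥ 4.0000.
So the minimum punishment length is K = 6.

6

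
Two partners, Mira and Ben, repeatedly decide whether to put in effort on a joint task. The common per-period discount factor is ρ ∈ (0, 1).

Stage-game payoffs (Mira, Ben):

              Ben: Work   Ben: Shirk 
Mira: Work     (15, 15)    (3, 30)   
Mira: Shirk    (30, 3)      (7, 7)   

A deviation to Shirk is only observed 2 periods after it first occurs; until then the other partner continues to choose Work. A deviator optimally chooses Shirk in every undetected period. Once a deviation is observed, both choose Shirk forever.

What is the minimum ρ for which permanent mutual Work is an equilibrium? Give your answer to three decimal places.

0.808

Deviating for the 2 undetected periods gains 30−15 = 15 per period over cooperation, then loses 15−7 = 8 per period forever once punishment starts.
Gain: 15(1 + ρ + … + ρ^1); loss: 8·ρ^2/(1−ρ).
No profitable deviation ⇔ 15(1−ρ^2) ≤ 8·ρ^2, i.e. ρ^2 ≥ 15/(15+8) = 15/23.
Hence ρ ≥ (15/23)^(1/2) ≈ 0.808.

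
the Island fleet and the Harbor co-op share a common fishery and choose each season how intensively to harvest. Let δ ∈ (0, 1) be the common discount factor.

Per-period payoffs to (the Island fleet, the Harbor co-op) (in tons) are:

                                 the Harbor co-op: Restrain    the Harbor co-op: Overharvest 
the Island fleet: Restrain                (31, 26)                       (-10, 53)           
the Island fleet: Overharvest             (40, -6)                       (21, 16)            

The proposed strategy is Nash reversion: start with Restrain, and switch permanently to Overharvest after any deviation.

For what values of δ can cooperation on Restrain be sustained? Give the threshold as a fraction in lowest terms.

27/37

For the Island fleet: deviation gain 40−31 = 9, per-period punishment loss 31−21 = 10. IC gives δ ≥ 9/19.
For the Harbor co-op: gain 27, loss 10 per period, so δ ≥ 27/37.
The tighter constraint is the Harbor co-op's, so cooperation needs δ ≥ 27/37.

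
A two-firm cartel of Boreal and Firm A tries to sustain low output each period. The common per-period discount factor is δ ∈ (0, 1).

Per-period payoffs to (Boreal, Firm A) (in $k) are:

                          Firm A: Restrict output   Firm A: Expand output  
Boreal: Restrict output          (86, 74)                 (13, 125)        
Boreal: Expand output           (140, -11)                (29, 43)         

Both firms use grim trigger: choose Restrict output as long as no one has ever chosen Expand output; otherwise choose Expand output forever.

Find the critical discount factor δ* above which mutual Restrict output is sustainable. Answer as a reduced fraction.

51/82

Boreal's threshold: (140−86)/(140−29) = 18/37.
Firm A's threshold: (125−74)/(125−43) = 51/82.
18/37 < 51/82, so Firm A binds and δ* = 51/82.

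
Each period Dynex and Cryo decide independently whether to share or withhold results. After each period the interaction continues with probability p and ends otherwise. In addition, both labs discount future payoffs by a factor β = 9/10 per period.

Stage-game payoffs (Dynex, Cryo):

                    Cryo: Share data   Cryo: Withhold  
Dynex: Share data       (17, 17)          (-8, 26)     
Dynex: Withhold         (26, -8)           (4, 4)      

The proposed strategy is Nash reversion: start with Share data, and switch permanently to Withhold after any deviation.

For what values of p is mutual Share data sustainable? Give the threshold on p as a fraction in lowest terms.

5/11

Expected continuation weight on next period's payoff is β·p = 9/10·p, which plays the role of the discount factor.
Cooperation requires 9/10·p ≥ (26−17)/(26−4) = 9/22, hence p ≥ 5/11.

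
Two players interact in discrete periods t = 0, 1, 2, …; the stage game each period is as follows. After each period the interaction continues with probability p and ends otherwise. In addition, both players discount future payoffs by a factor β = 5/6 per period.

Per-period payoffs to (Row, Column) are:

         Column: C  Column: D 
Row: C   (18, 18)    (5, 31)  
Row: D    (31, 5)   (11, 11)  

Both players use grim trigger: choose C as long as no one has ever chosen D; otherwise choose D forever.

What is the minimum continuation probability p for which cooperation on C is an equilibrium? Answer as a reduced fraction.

Expected continuation weight on next period's payoff is β·p = 5/6·p, which plays the role of the discount factor.
Cooperation requires 5/6·p ≥ (31−18)/(31−11) = 13/20, hence p ≥ 39/50.

39/50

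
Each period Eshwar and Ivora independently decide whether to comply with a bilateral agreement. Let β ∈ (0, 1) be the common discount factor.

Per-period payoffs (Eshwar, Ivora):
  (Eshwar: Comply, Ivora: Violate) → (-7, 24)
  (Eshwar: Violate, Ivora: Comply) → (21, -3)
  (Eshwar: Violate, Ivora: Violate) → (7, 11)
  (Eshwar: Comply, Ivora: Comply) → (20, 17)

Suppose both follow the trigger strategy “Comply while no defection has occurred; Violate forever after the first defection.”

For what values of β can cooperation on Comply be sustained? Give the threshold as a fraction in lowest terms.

7/13

Eshwar's threshold: (21−20)/(21−7) = 1/14.
Ivora's threshold: (24−17)/(24−11) = 7/13.
1/14 < 7/13, so Ivora binds and β* = 7/13.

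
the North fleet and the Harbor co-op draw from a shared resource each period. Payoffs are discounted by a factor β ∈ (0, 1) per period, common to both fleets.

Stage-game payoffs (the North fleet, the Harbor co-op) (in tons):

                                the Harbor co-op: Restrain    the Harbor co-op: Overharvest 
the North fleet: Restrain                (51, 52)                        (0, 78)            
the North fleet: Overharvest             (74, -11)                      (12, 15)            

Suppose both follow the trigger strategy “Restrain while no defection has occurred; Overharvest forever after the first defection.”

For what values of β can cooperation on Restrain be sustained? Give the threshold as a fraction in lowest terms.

the North fleet's threshold: (74−51)/(74−12) = 23/62.
the Harbor co-op's threshold: (78−52)/(78−15) = 26/63.
23/62 < 26/63, so the Harbor co-op binds and β* = 26/63.

26/63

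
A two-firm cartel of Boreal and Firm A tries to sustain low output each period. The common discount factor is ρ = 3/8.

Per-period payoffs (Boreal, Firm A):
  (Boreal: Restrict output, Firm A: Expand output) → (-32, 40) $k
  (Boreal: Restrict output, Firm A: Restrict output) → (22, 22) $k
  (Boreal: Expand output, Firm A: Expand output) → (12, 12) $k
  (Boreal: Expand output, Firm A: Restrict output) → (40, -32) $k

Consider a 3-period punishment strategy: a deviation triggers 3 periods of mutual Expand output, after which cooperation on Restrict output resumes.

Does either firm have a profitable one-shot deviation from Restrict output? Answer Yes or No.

Yes

IC: ρ+…+ρ^3 ≥ (40−22)/(22−12) = 9/5.
At ρ = 3/8: partial sum = 0.5684 < 1.8000. Cooperation not sustainable.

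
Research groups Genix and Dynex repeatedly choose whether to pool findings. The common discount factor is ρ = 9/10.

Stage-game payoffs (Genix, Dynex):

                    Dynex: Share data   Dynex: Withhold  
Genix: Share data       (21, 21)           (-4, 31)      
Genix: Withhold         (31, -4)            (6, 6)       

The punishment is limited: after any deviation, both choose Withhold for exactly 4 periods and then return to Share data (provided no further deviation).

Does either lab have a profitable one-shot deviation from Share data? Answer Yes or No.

No

IC: ρ+…+ρ^4 ≥ (31−21)/(21−6) = 2/3.
At ρ = 9/10: partial sum = 3.0951 ≥ 0.6667. Cooperation sustainable.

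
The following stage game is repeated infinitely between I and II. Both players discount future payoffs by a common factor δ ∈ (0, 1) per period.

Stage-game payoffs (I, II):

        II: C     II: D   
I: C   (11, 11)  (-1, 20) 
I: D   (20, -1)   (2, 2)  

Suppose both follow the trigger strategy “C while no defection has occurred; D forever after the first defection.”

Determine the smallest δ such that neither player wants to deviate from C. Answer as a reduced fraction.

Under grim trigger the critical discount factor is (T−C)/(T−P) with T = 20, C = 11, P = 2.
δ* = (20−11)/(20−2) = 9/18 = 1/2.

1/2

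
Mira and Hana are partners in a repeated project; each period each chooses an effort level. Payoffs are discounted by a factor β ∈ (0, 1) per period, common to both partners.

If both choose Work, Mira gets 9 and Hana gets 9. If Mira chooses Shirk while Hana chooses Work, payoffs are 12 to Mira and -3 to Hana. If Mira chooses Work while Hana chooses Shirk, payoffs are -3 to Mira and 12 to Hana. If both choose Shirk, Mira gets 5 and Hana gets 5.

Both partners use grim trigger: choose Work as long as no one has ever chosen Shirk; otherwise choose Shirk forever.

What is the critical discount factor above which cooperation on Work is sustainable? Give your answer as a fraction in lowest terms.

Under grim trigger the critical discount factor is (T−C)/(T−P) with T = 12, C = 9, P = 5.
β* = (12−9)/(12−5) = 3/7.

3/7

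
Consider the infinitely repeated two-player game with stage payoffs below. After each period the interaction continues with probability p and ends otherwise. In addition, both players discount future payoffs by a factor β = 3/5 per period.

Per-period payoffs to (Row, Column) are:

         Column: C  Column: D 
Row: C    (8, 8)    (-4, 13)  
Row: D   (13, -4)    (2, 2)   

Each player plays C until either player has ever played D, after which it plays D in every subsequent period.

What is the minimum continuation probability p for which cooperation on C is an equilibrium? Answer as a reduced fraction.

25/33

With continuation probability p and discount β, the effective per-period discount factor is βp.
Grim-trigger IC: βp ≥ (13−8)/(13−2) = 5/11.
So p ≥ (5/11)/(3/5) = 25/33.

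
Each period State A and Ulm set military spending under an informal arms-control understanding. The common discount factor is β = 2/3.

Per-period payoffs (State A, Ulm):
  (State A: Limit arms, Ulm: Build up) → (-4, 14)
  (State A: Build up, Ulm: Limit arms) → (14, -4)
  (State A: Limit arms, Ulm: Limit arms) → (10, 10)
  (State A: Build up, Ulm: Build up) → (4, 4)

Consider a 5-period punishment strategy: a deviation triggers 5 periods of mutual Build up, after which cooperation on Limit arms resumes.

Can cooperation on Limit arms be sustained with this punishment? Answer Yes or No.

Yes

A one-shot deviation gives 14 now, then 4 for 5 periods, then back to 10.
Gain from deviating: (14−10) today; loss: (10−4) in each of the next 5 periods.
No-deviation condition: (10−4)(β+…+β^5) ≥ 14−10, i.e. β+…+β^5 ≥ 2/3.
At β = 2/3: β+…+β^5 = 1.7366 ≥ 0.6667.
So cooperation is sustainable.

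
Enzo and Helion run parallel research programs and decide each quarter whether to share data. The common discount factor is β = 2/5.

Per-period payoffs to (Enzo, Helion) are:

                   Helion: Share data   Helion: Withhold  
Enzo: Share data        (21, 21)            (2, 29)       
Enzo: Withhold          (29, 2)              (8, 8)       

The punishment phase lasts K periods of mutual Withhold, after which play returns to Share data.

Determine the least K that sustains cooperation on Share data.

3

Need Σ_{k=1}^{K} β^k ≥ (29−21)/(21−8) = 0.6154 at β = 2/5.
At K = 2 the sum is 0.5600 < 0.6154; at K = 3 it is 0.6240 ≥ 0.6154.
So the minimum punishment length is K = 3.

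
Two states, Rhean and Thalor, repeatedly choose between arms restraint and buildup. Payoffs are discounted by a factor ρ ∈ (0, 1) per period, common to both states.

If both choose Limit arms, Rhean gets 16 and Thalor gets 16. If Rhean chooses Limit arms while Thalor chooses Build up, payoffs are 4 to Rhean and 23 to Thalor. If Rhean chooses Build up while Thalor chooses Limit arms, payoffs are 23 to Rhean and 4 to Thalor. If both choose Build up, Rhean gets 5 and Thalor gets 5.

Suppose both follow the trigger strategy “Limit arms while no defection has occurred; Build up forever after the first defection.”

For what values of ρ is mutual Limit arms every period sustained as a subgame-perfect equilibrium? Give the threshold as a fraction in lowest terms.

7/18

One-period gain from deviating is 23 − 16 = 7. The loss is 16 − 5 = 11 in every subsequent period, with present value 11·ρ/(1−ρ).
Deviation is unprofitable when 11·ρ/(1−ρ) ≥ 7, i.e. ρ/(1−ρ) ≥ 7/11.
Equivalently ρ ≥ 7/(7+11) = 7/18.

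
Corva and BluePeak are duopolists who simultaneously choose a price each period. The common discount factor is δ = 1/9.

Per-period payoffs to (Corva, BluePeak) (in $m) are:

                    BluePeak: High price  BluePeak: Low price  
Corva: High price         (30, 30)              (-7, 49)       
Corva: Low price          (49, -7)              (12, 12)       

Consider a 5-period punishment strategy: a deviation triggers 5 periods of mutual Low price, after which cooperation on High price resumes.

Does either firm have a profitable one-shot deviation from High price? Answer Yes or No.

A one-shot deviation gives 49 now, then 12 for 5 periods, then back to 30.
Gain from deviating: (49−30) today; loss: (30−12) in each of the next 5 periods.
No-deviation condition: (30−12)(δ+…+δ^5) ≥ 49−30, i.e. δ+…+δ^5 ≥ 19/18.
At δ = 1/9: δ+…+δ^5 = 0.1250 < 1.0556.
So cooperation is not sustainable.

Yes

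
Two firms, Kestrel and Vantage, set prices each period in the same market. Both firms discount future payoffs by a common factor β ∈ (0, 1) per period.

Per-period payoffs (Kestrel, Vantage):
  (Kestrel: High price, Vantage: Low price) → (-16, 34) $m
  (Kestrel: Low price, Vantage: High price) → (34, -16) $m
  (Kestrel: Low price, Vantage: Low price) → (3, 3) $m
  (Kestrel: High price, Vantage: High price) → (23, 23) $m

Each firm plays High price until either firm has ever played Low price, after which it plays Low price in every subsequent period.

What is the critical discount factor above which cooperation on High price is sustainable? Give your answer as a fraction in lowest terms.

One-period gain from deviating is 34 − 23 = 11. The loss is 23 − 3 = 20 in every subsequent period, with present value 20·β/(1−β).
Deviation is unprofitable when 20·β/(1−β) ≥ 11, i.e. β/(1−β) ≥ 11/20.
Equivalently β ≥ 11/(11+20) = 11/31.

11/31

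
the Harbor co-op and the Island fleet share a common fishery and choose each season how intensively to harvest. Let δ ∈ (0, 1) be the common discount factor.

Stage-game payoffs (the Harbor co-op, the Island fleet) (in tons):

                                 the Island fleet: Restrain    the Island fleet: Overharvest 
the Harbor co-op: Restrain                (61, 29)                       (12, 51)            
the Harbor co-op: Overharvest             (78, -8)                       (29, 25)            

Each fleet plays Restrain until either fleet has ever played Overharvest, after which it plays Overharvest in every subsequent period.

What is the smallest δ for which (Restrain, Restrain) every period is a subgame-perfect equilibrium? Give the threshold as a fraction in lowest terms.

11/13

the Harbor co-op's threshold: (78−61)/(78−29) = 17/49.
the Island fleet's threshold: (51−29)/(51−25) = 11/13.
17/49 < 11/13, so the Island fleet binds and δ* = 11/13.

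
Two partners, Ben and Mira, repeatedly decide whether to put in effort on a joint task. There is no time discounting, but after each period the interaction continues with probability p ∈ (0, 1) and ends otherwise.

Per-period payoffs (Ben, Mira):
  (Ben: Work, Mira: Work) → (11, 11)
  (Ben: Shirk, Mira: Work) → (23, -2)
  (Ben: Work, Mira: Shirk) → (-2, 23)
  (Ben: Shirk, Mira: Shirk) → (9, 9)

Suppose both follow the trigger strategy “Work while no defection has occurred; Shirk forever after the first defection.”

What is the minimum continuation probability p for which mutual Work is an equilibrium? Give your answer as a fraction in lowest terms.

Expected cooperation value is 11 + p·11 + p²·11 + … = 11/(1−p); deviation gives 23 + p·9/(1−p).
11 ≥ 23(1−p) + 9p ⇒ 14p ≥ 12 ⇒ p ≥ 12/14 = 6/7.

6/7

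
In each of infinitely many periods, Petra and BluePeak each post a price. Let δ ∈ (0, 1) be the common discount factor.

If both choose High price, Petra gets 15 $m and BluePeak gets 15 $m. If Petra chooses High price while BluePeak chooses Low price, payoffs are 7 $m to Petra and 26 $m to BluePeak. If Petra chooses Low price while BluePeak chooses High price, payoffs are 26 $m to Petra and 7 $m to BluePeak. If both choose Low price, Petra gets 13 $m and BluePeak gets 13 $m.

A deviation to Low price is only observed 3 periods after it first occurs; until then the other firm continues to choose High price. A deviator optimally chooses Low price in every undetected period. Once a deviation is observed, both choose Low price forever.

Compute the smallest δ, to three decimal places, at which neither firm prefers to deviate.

0.946

Deviating for the 3 undetected periods gains 26−15 = 11 per period over cooperation, then loses 15−13 = 2 per period forever once punishment starts.
Gain: 11(1 + δ + … + δ^2); loss: 2·δ^3/(1−δ).
No profitable deviation ⇔ 11(1−δ^3) ≤ 2·δ^3, i.e. δ^3 ≥ 11/(11+2) = 11/13.
Hence δ ≥ (11/13)^(1/3) ≈ 0.946.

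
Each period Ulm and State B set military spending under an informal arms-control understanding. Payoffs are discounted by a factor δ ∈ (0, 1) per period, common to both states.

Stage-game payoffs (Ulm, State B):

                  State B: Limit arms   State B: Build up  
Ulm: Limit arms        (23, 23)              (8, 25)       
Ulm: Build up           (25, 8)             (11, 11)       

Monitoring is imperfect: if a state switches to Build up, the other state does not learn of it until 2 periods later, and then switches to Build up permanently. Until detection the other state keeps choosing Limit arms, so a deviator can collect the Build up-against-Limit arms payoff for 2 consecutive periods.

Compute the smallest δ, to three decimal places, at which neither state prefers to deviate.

0.378

A deviator earns 25 for 2 periods, then 11 forever; cooperating earns 23 forever. Multiplying the IC by (1−δ):
23 ≥ 25(1−δ^2) + 11δ^2, so 14·δ^2 ≥ 2 and δ^2 ≥ 1/7.
δ ≥ (1/7)^(1/2) ≈ 0.378.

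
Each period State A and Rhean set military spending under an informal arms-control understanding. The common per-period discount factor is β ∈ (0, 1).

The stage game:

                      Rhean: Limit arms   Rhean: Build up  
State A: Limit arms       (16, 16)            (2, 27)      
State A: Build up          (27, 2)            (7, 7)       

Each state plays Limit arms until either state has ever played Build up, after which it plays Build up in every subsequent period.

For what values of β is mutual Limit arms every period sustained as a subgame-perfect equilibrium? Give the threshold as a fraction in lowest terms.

11/20

Under grim trigger the critical discount factor is (T−C)/(T−P) with T = 27, C = 16, P = 7.
β* = (27−16)/(27−7) = 11/20.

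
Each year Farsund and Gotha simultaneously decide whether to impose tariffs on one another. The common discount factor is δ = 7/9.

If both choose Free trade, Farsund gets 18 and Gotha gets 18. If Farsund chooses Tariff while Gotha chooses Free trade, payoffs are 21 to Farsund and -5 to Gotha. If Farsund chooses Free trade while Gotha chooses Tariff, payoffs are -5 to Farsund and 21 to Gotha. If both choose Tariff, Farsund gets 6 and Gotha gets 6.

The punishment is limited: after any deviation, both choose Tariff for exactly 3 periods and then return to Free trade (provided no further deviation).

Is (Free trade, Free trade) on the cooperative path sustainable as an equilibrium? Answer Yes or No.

IC: δ+…+δ^3 ≥ (21−18)/(18−6) = 1/4.
At δ = 7/9: partial sum = 1.8532 ≥ 0.2500. Cooperation sustainable.

Yes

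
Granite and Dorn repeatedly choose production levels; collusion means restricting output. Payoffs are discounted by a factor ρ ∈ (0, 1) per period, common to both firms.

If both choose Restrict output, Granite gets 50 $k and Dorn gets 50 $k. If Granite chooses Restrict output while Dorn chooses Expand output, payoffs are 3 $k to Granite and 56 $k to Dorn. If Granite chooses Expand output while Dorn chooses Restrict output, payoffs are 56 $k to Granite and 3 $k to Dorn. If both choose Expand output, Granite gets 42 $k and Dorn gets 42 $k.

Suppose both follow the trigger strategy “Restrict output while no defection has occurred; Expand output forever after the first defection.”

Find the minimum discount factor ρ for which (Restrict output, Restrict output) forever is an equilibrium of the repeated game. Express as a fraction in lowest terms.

3/7

50/(1−ρ) ≥ 56 + 42ρ/(1−ρ)
50 ≥ 56 − 14ρ
ρ ≥ 6/14 = 3/7.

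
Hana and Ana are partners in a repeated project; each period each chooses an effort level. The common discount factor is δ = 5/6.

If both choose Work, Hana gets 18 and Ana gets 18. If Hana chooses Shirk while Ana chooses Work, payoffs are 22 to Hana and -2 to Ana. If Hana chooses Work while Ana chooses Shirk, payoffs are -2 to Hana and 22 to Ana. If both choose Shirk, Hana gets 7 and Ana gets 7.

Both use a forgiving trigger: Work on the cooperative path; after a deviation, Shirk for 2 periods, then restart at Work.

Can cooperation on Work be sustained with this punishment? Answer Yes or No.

IC: δ+…+δ^2 ≥ (22−18)/(18−7) = 4/11.
At δ = 5/6: partial sum = 1.5278 ≥ 0.3636. Cooperation sustainable.

Yes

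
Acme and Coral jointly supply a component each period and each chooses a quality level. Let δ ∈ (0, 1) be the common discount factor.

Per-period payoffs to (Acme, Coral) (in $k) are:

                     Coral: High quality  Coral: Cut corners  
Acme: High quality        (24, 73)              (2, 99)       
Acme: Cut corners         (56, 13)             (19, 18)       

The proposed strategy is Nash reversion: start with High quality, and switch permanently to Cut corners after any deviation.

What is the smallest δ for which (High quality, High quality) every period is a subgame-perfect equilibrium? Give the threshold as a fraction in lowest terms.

Acme's threshold: (56−24)/(56−19) = 32/37.
Coral's threshold: (99−73)/(99−18) = 26/81.
32/37 > 26/81, so Acme binds and δ* = 32/37.

32/37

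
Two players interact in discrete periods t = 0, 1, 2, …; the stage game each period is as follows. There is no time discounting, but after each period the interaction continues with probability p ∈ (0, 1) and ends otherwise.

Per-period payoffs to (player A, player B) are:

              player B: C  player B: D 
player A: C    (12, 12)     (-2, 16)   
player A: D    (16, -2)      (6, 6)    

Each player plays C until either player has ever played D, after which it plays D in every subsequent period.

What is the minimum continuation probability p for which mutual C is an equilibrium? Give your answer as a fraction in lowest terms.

2/5

With no time discounting, the continuation probability p plays the role of the discount factor.
Grim-trigger IC: 12/(1−p) ≥ 16 + 6p/(1−p) ⇒ p ≥ (16−12)/(16−6) = 2/5.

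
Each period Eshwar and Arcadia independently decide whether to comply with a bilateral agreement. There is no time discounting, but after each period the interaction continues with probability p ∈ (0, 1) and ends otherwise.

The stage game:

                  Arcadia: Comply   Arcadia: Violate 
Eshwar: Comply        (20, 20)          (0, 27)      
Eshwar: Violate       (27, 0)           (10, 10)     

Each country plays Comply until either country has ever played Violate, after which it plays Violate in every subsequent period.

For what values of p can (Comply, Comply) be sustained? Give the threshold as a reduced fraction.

Expected cooperation value is 20 + p·20 + p²·20 + … = 20/(1−p); deviation gives 27 + p·10/(1−p).
20 ≥ 27(1−p) + 10p ⇒ 17p ≥ 7 ⇒ p ≥ 7/17.

7/17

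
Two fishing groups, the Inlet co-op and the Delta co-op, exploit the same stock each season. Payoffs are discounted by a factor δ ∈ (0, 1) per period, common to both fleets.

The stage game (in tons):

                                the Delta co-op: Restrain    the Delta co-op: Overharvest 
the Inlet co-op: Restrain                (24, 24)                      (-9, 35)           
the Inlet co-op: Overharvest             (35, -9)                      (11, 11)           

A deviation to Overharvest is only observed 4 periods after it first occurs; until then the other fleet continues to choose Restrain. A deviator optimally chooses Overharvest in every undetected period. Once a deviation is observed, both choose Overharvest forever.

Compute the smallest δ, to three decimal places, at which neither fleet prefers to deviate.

A deviator earns 35 for 4 periods, then 11 forever; cooperating earns 24 forever. Multiplying the IC by (1−δ):
24 ≥ 35(1−δ^4) + 11δ^4, so 24·δ^4 ≥ 11 and δ^4 ≥ 11/24.
δ ≥ (11/24)^(1/4) ≈ 0.823.

0.823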